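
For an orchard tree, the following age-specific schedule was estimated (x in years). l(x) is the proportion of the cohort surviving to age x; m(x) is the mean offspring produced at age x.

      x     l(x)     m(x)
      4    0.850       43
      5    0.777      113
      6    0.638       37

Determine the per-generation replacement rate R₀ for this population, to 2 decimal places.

R₀ = Σ l(x) m(x):
  age 4: 0.850 × 43 = 36.5500
  age 5: 0.777 × 113 = 87.8010
  age 6: 0.638 × 37 = 23.6060
R₀ = 36.5500 + 87.8010 + 23.6060 = 147.9570

147.96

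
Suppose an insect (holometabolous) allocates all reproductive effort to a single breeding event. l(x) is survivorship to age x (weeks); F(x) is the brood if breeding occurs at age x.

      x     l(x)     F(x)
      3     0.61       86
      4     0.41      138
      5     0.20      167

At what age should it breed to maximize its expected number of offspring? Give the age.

Expected offspring if breeding at age x = l(x) × F(x):
  age 3: 0.61 × 86 = 52.460
  age 4: 0.41 × 138 = 56.580
  age 5: 0.20 × 167 = 33.400
Maximum at age 4 (56.580).

4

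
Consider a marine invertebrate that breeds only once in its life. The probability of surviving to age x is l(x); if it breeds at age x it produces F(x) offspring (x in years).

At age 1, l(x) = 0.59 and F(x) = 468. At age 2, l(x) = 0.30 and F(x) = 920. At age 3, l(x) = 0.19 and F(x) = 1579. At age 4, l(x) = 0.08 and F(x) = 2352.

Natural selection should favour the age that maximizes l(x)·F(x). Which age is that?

Expected offspring if breeding at age x = l(x) × F(x):
  age 1: 0.59 × 468 = 276.120
  age 2: 0.30 × 920 = 276.000
  age 3: 0.19 × 1579 = 300.010
  age 4: 0.08 × 2352 = 188.160
Maximum at age 3 (300.010).

3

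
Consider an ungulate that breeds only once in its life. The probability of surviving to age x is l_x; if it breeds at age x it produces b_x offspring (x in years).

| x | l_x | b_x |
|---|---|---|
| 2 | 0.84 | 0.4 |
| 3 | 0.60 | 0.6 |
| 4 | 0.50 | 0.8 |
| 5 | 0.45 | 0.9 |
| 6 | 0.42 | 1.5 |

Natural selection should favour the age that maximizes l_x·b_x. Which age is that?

Expected offspring if breeding at age x = l_x × b_x:
  age 2: 0.84 × 0.4 = 0.336
  age 3: 0.60 × 0.6 = 0.360
  age 4: 0.50 × 0.8 = 0.400
  age 5: 0.45 × 0.9 = 0.405
  age 6: 0.42 × 1.5 = 0.630
Maximum at age 6 (0.630).

6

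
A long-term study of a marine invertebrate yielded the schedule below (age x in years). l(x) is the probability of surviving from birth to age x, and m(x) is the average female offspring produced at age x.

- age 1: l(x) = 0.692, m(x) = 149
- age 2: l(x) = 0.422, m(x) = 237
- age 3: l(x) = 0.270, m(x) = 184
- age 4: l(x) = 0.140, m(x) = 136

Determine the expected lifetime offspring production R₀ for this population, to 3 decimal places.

R₀ = Σ l(x) m(x):
  age 1: 0.692 × 149 = 103.1080
  age 2: 0.422 × 237 = 100.0140
  age 3: 0.270 × 184 = 49.6800
  age 4: 0.140 × 136 = 19.0400
R₀ = 103.1080 + 100.0140 + 49.6800 + 19.0400 = 271.8420

271.842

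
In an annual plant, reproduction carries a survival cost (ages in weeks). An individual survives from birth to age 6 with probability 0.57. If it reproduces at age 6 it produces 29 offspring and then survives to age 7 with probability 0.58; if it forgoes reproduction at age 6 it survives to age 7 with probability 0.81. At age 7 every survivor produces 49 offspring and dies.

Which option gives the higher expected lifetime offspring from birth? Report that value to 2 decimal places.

breed at age 6: R₀ = 0.57 × (29 + 0.58 × 49) = 0.57 × 57.4200 = 32.7294
delay to age 7: R₀ = 0.57 × (0.81 × 49) = 0.57 × 39.6900 = 22.6233
Higher: breed at age 6 (32.7294).

32.73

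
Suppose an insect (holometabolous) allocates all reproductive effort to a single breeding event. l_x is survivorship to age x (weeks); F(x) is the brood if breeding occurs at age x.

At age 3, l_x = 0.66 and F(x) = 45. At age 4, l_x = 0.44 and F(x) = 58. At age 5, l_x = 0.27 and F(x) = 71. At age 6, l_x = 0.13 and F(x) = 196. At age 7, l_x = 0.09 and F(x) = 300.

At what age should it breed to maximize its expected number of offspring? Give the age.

3

Expected offspring if breeding at age x = l_x × F(x):
  age 3: 0.66 × 45 = 29.700
  age 4: 0.44 × 58 = 25.520
  age 5: 0.27 × 71 = 19.170
  age 6: 0.13 × 196 = 25.480
  age 7: 0.09 × 300 = 27.000
Maximum at age 3 (29.700).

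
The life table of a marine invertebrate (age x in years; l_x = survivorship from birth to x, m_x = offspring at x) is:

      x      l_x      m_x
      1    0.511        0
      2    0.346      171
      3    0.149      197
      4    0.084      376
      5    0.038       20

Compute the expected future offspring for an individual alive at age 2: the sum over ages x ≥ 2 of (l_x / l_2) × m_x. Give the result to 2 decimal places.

349.32

l_2 = 0.346. Conditional survival from age 2 to x is l_x / l_2.
  x=2: (0.346/0.346) × 171 = 171.0000
  x=3: (0.149/0.346) × 197 = 84.8353
  x=4: (0.084/0.346) × 376 = 91.2832
  x=5: (0.038/0.346) × 20 = 2.1965
Sum = 171.0000 + 84.8353 + 91.2832 + 2.1965 = 349.3150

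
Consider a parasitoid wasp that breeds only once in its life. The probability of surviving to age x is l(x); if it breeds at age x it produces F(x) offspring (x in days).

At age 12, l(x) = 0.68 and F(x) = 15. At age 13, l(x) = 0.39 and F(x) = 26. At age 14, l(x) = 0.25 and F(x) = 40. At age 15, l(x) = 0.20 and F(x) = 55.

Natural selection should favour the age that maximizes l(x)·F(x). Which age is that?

Expected offspring if breeding at age x = l(x) × F(x):
  age 12: 0.68 × 15 = 10.200
  age 13: 0.39 × 26 = 10.140
  age 14: 0.25 × 40 = 10.000
  age 15: 0.20 × 55 = 11.000
Maximum at age 15 (11.000).

15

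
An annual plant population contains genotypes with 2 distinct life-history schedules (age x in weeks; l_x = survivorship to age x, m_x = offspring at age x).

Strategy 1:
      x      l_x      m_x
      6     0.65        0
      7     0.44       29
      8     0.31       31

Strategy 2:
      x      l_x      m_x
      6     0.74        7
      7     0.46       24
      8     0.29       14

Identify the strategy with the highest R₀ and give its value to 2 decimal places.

Strategy 1: R₀ = 0.65×0 + 0.44×29 + 0.31×31 = 22.3700
Strategy 2: R₀ = 0.74×7 + 0.46×24 + 0.29×14 = 20.2800
Highest R₀: strategy 1 with 22.3700.

22.37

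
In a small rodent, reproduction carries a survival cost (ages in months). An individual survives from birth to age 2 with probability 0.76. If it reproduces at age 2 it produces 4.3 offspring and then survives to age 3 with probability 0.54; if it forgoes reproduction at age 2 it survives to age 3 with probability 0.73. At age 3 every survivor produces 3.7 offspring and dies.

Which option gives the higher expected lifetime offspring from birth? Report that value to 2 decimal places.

breed at age 2: R₀ = 0.76 × (4.3 + 0.54 × 3.7) = 0.76 × 6.2980 = 4.7865
delay to age 3: R₀ = 0.76 × (0.73 × 3.7) = 0.76 × 2.7010 = 2.0528
Higher: breed at age 2 (4.7865).

4.79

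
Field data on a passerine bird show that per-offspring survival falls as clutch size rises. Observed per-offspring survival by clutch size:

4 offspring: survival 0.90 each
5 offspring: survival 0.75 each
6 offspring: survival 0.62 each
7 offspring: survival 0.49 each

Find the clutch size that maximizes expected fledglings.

5

Expected fledglings = c × s(c):
  c=4: 4 × 0.90 = 3.600
  c=5: 5 × 0.75 = 3.750
  c=6: 6 × 0.62 = 3.720
  c=7: 7 × 0.49 = 3.430
Maximum at c = 5 (3.750 fledglings).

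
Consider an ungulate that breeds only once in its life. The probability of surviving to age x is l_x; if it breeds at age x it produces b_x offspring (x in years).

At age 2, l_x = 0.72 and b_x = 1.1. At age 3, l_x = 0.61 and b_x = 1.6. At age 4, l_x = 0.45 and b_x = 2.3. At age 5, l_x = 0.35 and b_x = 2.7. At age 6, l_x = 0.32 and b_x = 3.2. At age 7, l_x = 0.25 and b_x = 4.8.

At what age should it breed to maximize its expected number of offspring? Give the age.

7

Expected offspring if breeding at age x = l_x × b_x:
  age 2: 0.72 × 1.1 = 0.792
  age 3: 0.61 × 1.6 = 0.976
  age 4: 0.45 × 2.3 = 1.035
  age 5: 0.35 × 2.7 = 0.945
  age 6: 0.32 × 3.2 = 1.024
  age 7: 0.25 × 4.8 = 1.200
Maximum at age 7 (1.200).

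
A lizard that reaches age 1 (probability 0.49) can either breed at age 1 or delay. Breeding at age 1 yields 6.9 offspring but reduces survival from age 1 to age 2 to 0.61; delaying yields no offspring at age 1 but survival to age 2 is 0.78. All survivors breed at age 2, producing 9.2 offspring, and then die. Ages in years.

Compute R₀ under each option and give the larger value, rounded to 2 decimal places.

6.13

breed at age 1: R₀ = 0.49 × (6.9 + 0.61 × 9.2) = 0.49 × 12.5120 = 6.1309
delay to age 2: R₀ = 0.49 × (0.78 × 9.2) = 0.49 × 7.1760 = 3.5162
Higher: breed at age 1 (6.1309).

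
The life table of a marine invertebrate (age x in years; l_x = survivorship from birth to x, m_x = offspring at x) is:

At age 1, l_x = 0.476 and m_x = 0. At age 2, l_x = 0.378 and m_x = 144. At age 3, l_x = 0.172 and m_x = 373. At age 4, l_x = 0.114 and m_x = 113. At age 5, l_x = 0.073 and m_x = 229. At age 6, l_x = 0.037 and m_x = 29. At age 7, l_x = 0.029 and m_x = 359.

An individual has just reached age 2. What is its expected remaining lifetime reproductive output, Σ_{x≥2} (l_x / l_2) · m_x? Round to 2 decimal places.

l_2 = 0.378. Conditional survival from age 2 to x is l_x / l_2.
  x=2: (0.378/0.378) × 144 = 144.0000
  x=3: (0.172/0.378) × 373 = 169.7249
  x=4: (0.114/0.378) × 113 = 34.0794
  x=5: (0.073/0.378) × 229 = 44.2249
  x=6: (0.037/0.378) × 29 = 2.8386
  x=7: (0.029/0.378) × 359 = 27.5423
Sum = 144.0000 + 169.7249 + 34.0794 + 44.2249 + 2.8386 + 27.5423 = 422.4101

422.41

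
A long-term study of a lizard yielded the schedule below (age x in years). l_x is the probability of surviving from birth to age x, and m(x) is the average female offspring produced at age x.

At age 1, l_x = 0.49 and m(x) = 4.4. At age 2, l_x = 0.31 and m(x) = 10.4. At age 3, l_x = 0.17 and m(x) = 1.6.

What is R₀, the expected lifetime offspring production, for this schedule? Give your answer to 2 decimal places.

R₀ = Σ l_x m(x):
  age 1: 0.49 × 4.4 = 2.1560
  age 2: 0.31 × 10.4 = 3.2240
  age 3: 0.17 × 1.6 = 0.2720
R₀ = 2.1560 + 3.2240 + 0.2720 = 5.6520

5.65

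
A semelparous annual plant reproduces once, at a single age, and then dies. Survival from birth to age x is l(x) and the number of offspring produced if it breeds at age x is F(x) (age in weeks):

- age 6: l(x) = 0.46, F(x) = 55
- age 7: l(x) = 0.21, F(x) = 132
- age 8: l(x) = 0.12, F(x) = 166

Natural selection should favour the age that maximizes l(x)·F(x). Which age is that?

7

Expected offspring if breeding at age x = l(x) × F(x):
  age 6: 0.46 × 55 = 25.300
  age 7: 0.21 × 132 = 27.720
  age 8: 0.12 × 166 = 19.920
Maximum at age 7 (27.720).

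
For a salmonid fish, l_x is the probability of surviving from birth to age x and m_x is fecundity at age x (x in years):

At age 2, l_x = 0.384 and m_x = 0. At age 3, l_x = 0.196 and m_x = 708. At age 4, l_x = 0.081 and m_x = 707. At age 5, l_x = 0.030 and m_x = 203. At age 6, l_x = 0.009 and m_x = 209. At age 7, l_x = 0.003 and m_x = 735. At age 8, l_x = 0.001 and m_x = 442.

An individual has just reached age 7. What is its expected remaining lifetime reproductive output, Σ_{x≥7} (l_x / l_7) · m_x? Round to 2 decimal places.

882.33

l_7 = 0.003. Conditional survival from age 7 to x is l_x / l_7.
  x=7: (0.003/0.003) × 735 = 735.0000
  x=8: (0.001/0.003) × 442 = 147.3333
Sum = 735.0000 + 147.3333 = 882.3333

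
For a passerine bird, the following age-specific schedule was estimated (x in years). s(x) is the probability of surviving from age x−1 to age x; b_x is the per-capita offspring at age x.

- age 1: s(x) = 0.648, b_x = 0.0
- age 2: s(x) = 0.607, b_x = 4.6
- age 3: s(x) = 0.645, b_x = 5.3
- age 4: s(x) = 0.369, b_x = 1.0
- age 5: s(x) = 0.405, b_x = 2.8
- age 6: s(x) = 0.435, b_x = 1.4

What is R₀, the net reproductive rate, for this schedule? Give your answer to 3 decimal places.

3.377

Survivorship from birth: l_x = s_1·s_2·…·s_x.
  l_1 = 0.64800
  l_2 = 0.39334
  l_3 = 0.25370
  l_4 = 0.09362
  l_5 = 0.03791
  l_6 = 0.01649
R₀ = Σ l_x b_x:
  age 1: 0.64800 × 0.0 = 0.0000
  age 2: 0.39334 × 4.6 = 1.8094
  age 3: 0.25370 × 5.3 = 1.3446
  age 4: 0.09362 × 1.0 = 0.0936
  age 5: 0.03791 × 2.8 = 0.1061
  age 6: 0.01649 × 1.4 = 0.0231
R₀ = 0.0000 + 1.8094 + 1.3446 + 0.0936 + 0.1061 + 0.0231 = 3.3768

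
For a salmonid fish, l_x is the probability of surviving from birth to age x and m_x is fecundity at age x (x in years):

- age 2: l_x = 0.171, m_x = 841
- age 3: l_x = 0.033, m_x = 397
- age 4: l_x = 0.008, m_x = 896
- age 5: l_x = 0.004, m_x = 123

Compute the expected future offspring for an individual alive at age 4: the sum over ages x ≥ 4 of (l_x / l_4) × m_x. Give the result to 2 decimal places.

l_4 = 0.008. Conditional survival from age 4 to x is l_x / l_4.
  x=4: (0.008/0.008) × 896 = 896.0000
  x=5: (0.004/0.008) × 123 = 61.5000
Sum = 896.0000 + 61.5000 = 957.5000

957.50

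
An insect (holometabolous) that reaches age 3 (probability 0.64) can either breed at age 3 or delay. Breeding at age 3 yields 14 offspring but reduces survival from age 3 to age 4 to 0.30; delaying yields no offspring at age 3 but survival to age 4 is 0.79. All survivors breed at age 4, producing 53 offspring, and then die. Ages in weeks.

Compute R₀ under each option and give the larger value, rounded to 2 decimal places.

26.80

breed at age 3: R₀ = 0.64 × (14 + 0.30 × 53) = 0.64 × 29.9000 = 19.1360
delay to age 4: R₀ = 0.64 × (0.79 × 53) = 0.64 × 41.8700 = 26.7968
Higher: delay to age 4 (26.7968).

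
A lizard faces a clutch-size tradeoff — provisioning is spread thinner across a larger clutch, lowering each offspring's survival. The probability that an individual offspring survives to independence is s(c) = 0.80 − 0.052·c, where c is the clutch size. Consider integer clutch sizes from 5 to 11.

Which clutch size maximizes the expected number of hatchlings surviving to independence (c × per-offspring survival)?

Expected hatchlings surviving to independence = c × s(c):
  c=5: 5 × 0.540 = 2.700
  c=6: 6 × 0.488 = 2.928
  c=7: 7 × 0.436 = 3.052
  c=8: 8 × 0.384 = 3.072
  c=9: 9 × 0.332 = 2.988
  c=10: 10 × 0.280 = 2.800
  c=11: 11 × 0.228 = 2.508
Maximum at c = 8 (3.072 hatchlings surviving to independence).

8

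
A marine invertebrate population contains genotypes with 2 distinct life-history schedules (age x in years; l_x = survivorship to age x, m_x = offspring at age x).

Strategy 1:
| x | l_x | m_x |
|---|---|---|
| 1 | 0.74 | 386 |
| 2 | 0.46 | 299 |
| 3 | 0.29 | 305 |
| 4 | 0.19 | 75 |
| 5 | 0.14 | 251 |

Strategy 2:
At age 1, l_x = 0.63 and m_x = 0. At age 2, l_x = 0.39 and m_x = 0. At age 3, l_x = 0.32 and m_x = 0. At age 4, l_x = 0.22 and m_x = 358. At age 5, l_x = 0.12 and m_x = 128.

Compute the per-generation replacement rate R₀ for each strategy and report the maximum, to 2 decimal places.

561.02

Strategy 1: R₀ = 0.74×386 + 0.46×299 + 0.29×305 + 0.19×75 + 0.14×251 = 561.0200
Strategy 2: R₀ = 0.63×0 + 0.39×0 + 0.32×0 + 0.22×358 + 0.12×128 = 94.1200
Highest R₀: strategy 1 with 561.0200.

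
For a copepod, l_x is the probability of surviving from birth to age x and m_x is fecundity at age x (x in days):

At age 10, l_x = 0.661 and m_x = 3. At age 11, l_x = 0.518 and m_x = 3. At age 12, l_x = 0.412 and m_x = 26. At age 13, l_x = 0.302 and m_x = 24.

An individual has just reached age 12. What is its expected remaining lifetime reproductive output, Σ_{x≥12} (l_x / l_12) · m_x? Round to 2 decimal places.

l_12 = 0.412. Conditional survival from age 12 to x is l_x / l_12.
  x=12: (0.412/0.412) × 26 = 26.0000
  x=13: (0.302/0.412) × 24 = 17.5922
Sum = 26.0000 + 17.5922 = 43.5922

43.59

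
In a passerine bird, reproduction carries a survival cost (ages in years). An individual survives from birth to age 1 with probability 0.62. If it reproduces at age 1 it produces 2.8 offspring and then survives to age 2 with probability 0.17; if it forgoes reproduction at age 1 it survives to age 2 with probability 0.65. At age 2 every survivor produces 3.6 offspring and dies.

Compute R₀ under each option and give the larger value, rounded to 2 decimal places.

breed at age 1: R₀ = 0.62 × (2.8 + 0.17 × 3.6) = 0.62 × 3.4120 = 2.1154
delay to age 2: R₀ = 0.62 × (0.65 × 3.6) = 0.62 × 2.3400 = 1.4508
Higher: breed at age 1 (2.1154).

2.12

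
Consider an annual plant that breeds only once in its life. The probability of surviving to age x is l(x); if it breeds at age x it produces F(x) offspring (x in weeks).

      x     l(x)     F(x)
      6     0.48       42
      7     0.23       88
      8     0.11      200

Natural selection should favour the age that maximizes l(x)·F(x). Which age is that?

8

Expected offspring if breeding at age x = l(x) × F(x):
  age 6: 0.48 × 42 = 20.160
  age 7: 0.23 × 88 = 20.240
  age 8: 0.11 × 200 = 22.000
Maximum at age 8 (22.000).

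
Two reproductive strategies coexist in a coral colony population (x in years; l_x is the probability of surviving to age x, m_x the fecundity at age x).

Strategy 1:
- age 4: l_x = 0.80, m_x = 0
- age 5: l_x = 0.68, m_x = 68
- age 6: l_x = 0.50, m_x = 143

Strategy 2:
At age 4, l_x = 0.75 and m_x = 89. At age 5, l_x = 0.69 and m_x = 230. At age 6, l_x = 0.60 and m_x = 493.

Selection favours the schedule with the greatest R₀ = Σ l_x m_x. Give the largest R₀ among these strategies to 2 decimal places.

Strategy 1: R₀ = 0.80×0 + 0.68×68 + 0.50×143 = 117.7400
Strategy 2: R₀ = 0.75×89 + 0.69×230 + 0.60×493 = 521.2500
Highest R₀: strategy 2 with 521.2500.

521.25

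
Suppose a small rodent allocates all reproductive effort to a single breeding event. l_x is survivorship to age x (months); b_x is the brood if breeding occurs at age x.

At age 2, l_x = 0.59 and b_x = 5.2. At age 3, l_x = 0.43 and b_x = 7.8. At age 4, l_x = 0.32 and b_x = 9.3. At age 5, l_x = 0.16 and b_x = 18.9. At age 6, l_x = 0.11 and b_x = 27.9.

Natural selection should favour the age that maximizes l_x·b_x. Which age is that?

Expected offspring if breeding at age x = l_x × b_x:
  age 2: 0.59 × 5.2 = 3.068
  age 3: 0.43 × 7.8 = 3.354
  age 4: 0.32 × 9.3 = 2.976
  age 5: 0.16 × 18.9 = 3.024
  age 6: 0.11 × 27.9 = 3.069
Maximum at age 3 (3.354).

3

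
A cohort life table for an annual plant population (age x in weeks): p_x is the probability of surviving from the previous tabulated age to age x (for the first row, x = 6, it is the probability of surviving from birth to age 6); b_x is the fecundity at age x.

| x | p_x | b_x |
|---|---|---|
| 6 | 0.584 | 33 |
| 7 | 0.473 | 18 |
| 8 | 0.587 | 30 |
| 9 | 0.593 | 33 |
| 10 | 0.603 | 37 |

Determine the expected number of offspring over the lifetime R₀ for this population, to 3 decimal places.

34.427

Survivorship from birth: l_x = p_6·p_7·…·p_x.
  l_6 = 0.58400
  l_7 = 0.27623
  l_8 = 0.16215
  l_9 = 0.09615
  l_10 = 0.05798
R₀ = Σ l_x b_x:
  age 6: 0.58400 × 33 = 19.2720
  age 7: 0.27623 × 18 = 4.9721
  age 8: 0.16215 × 30 = 4.8645
  age 9: 0.09615 × 33 = 3.1730
  age 10: 0.05798 × 37 = 2.1453
R₀ = 19.2720 + 4.9721 + 4.8645 + 3.1730 + 2.1453 = 34.4268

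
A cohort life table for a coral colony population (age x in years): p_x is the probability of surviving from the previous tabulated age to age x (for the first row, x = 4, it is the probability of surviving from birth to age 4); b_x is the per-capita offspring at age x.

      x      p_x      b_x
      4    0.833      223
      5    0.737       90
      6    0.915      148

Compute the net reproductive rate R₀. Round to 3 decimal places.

324.149

Survivorship from birth: l_x = p_4·p_5·…·p_x.
  l_4 = 0.83300
  l_5 = 0.61392
  l_6 = 0.56174
R₀ = Σ l_x b_x:
  age 4: 0.83300 × 223 = 185.7590
  age 5: 0.61392 × 90 = 55.2528
  age 6: 0.56174 × 148 = 83.1375
R₀ = 185.7590 + 55.2528 + 83.1375 = 324.1493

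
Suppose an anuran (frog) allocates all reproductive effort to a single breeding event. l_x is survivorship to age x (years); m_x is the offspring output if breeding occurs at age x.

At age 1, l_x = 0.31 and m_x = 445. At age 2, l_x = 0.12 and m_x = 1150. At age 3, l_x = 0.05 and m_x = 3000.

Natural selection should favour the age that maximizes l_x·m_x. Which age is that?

3

Expected offspring if breeding at age x = l_x × m_x:
  age 1: 0.31 × 445 = 137.950
  age 2: 0.12 × 1150 = 138.000
  age 3: 0.05 × 3000 = 150.000
Maximum at age 3 (150.000).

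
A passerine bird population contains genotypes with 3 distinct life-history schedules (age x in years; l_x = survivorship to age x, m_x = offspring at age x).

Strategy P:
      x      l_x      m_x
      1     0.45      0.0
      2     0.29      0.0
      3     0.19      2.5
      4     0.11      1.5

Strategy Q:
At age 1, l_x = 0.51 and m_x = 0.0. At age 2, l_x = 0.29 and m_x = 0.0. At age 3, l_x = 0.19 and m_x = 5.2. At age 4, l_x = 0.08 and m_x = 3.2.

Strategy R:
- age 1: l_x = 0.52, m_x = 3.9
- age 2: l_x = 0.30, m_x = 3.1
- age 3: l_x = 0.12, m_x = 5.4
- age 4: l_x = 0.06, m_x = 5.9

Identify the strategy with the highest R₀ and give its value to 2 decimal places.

Strategy P: R₀ = 0.45×0.0 + 0.29×0.0 + 0.19×2.5 + 0.11×1.5 = 0.6400
Strategy Q: R₀ = 0.51×0.0 + 0.29×0.0 + 0.19×5.2 + 0.08×3.2 = 1.2440
Strategy R: R₀ = 0.52×3.9 + 0.30×3.1 + 0.12×5.4 + 0.06×5.9 = 3.9600
Highest R₀: strategy R with 3.9600.

3.96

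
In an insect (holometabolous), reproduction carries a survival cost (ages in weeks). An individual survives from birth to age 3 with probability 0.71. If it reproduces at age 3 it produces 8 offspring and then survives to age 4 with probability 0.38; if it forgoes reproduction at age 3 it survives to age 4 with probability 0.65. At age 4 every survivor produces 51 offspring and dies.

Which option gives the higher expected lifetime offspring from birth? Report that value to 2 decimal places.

23.54

breed at age 3: R₀ = 0.71 × (8 + 0.38 × 51) = 0.71 × 27.3800 = 19.4398
delay to age 4: R₀ = 0.71 × (0.65 × 51) = 0.71 × 33.1500 = 23.5365
Higher: delay to age 4 (23.5365).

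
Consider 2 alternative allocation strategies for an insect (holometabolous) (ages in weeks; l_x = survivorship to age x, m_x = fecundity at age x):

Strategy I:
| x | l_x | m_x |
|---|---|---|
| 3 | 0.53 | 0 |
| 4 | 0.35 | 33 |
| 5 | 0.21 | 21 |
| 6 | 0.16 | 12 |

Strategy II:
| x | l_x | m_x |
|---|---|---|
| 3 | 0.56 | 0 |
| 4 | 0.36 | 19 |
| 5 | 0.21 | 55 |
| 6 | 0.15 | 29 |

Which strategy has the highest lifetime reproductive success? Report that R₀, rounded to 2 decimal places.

22.74

Strategy I: R₀ = 0.53×0 + 0.35×33 + 0.21×21 + 0.16×12 = 17.8800
Strategy II: R₀ = 0.56×0 + 0.36×19 + 0.21×55 + 0.15×29 = 22.7400
Highest R₀: strategy II with 22.7400.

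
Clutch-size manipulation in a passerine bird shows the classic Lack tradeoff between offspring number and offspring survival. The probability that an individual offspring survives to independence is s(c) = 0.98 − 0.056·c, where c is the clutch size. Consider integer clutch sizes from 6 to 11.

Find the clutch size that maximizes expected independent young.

Expected independent young = c × s(c):
  c=6: 6 × 0.644 = 3.864
  c=7: 7 × 0.588 = 4.116
  c=8: 8 × 0.532 = 4.256
  c=9: 9 × 0.476 = 4.284
  c=10: 10 × 0.420 = 4.200
  c=11: 11 × 0.364 = 4.004
Maximum at c = 9 (4.284 independent young).

9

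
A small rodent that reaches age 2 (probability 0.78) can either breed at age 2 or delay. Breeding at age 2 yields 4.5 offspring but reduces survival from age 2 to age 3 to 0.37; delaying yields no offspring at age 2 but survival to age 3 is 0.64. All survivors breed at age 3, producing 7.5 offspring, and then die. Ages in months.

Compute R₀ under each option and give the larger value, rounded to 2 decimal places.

5.67

breed at age 2: R₀ = 0.78 × (4.5 + 0.37 × 7.5) = 0.78 × 7.2750 = 5.6745
delay to age 3: R₀ = 0.78 × (0.64 × 7.5) = 0.78 × 4.8000 = 3.7440
Higher: breed at age 2 (5.6745).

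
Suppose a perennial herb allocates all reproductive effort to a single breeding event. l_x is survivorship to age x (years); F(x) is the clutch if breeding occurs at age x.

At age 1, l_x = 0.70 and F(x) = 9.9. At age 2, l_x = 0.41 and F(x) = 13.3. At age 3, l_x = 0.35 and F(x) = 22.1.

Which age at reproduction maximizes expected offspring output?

3

Expected offspring if breeding at age x = l_x × F(x):
  age 1: 0.70 × 9.9 = 6.930
  age 2: 0.41 × 13.3 = 5.453
  age 3: 0.35 × 22.1 = 7.735
Maximum at age 3 (7.735).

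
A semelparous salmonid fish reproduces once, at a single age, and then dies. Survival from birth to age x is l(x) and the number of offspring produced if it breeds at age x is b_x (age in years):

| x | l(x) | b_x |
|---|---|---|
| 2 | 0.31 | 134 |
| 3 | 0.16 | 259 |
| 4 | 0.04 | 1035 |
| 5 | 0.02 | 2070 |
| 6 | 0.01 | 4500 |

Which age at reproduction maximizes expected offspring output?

6

Expected offspring if breeding at age x = l(x) × b_x:
  age 2: 0.31 × 134 = 41.540
  age 3: 0.16 × 259 = 41.440
  age 4: 0.04 × 1035 = 41.400
  age 5: 0.02 × 2070 = 41.400
  age 6: 0.01 × 4500 = 45.000
Maximum at age 6 (45.000).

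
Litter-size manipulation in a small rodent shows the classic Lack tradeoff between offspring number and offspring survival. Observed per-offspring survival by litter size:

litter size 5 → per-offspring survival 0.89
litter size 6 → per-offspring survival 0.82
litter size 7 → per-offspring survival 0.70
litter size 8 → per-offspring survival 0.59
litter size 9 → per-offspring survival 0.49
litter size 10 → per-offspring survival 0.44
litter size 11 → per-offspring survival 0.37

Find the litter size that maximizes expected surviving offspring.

6

Expected surviving offspring = c × s(c):
  c=5: 5 × 0.89 = 4.450
  c=6: 6 × 0.82 = 4.920
  c=7: 7 × 0.70 = 4.900
  c=8: 8 × 0.59 = 4.720
  c=9: 9 × 0.49 = 4.410
  c=10: 10 × 0.44 = 4.400
  c=11: 11 × 0.37 = 4.070
Maximum at c = 6 (4.920 surviving offspring).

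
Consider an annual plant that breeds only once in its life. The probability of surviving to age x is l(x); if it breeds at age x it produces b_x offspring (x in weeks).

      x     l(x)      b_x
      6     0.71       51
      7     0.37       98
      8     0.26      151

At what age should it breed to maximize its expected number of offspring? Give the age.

Expected offspring if breeding at age x = l(x) × b_x:
  age 6: 0.71 × 51 = 36.210
  age 7: 0.37 × 98 = 36.260
  age 8: 0.26 × 151 = 39.260
Maximum at age 8 (39.260).

8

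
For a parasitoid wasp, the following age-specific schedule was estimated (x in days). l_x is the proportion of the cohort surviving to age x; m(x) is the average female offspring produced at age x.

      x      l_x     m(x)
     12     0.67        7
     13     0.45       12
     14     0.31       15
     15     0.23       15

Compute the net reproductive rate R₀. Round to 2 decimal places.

18.19

R₀ = Σ l_x m(x):
  age 12: 0.67 × 7 = 4.6900
  age 13: 0.45 × 12 = 5.4000
  age 14: 0.31 × 15 = 4.6500
  age 15: 0.23 × 15 = 3.4500
R₀ = 4.6900 + 5.4000 + 4.6500 + 3.4500 = 18.1900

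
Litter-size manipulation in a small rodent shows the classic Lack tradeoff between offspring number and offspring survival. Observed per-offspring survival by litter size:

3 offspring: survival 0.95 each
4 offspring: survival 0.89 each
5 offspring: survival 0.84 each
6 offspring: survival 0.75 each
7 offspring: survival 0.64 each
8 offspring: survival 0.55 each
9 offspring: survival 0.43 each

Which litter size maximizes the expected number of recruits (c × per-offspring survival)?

Expected recruits = c × s(c):
  c=3: 3 × 0.95 = 2.850
  c=4: 4 × 0.89 = 3.560
  c=5: 5 × 0.84 = 4.200
  c=6: 6 × 0.75 = 4.500
  c=7: 7 × 0.64 = 4.480
  c=8: 8 × 0.55 = 4.400
  c=9: 9 × 0.43 = 3.870
Maximum at c = 6 (4.500 recruits).

6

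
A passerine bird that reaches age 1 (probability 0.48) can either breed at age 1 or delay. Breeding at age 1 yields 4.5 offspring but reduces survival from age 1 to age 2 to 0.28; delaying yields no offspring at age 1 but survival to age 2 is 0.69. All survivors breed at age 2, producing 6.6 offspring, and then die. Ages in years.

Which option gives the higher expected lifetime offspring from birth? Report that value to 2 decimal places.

3.05

breed at age 1: R₀ = 0.48 × (4.5 + 0.28 × 6.6) = 0.48 × 6.3480 = 3.0470
delay to age 2: R₀ = 0.48 × (0.69 × 6.6) = 0.48 × 4.5540 = 2.1859
Higher: breed at age 1 (3.0470).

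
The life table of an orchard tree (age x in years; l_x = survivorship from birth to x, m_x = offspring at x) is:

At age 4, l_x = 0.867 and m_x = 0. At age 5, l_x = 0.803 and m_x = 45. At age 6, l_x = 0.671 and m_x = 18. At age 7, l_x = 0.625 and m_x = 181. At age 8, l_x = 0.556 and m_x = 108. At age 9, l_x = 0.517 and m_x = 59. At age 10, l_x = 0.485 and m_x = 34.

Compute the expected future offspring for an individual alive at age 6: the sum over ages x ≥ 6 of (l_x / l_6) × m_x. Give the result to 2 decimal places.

l_6 = 0.671. Conditional survival from age 6 to x is l_x / l_6.
  x=6: (0.671/0.671) × 18 = 18.0000
  x=7: (0.625/0.671) × 181 = 168.5917
  x=8: (0.556/0.671) × 108 = 89.4903
  x=9: (0.517/0.671) × 59 = 45.4590
  x=10: (0.485/0.671) × 34 = 24.5753
Sum = 18.0000 + 168.5917 + 89.4903 + 45.4590 + 24.5753 = 346.1162

346.12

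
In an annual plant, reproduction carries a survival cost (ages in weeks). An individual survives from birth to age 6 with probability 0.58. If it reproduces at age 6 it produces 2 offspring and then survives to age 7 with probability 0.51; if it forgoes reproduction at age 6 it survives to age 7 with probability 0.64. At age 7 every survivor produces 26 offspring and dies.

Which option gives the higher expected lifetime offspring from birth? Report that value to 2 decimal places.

breed at age 6: R₀ = 0.58 × (2 + 0.51 × 26) = 0.58 × 15.2600 = 8.8508
delay to age 7: R₀ = 0.58 × (0.64 × 26) = 0.58 × 16.6400 = 9.6512
Higher: delay to age 7 (9.6512).

9.65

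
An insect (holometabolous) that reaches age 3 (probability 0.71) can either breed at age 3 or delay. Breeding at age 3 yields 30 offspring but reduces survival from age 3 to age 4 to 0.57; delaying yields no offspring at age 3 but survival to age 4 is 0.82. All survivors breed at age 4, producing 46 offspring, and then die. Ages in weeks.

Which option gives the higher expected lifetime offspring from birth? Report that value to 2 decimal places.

39.92

breed at age 3: R₀ = 0.71 × (30 + 0.57 × 46) = 0.71 × 56.2200 = 39.9162
delay to age 4: R₀ = 0.71 × (0.82 × 46) = 0.71 × 37.7200 = 26.7812
Higher: breed at age 3 (39.9162).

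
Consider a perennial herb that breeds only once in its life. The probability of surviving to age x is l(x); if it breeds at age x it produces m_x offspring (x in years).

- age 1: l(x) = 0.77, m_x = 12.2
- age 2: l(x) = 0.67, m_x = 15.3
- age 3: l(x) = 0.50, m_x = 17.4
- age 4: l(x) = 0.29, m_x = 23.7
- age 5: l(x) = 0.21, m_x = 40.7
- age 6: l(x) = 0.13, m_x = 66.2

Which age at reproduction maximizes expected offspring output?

2

Expected offspring if breeding at age x = l(x) × m_x:
  age 1: 0.77 × 12.2 = 9.394
  age 2: 0.67 × 15.3 = 10.251
  age 3: 0.50 × 17.4 = 8.700
  age 4: 0.29 × 23.7 = 6.873
  age 5: 0.21 × 40.7 = 8.547
  age 6: 0.13 × 66.2 = 8.606
Maximum at age 2 (10.251).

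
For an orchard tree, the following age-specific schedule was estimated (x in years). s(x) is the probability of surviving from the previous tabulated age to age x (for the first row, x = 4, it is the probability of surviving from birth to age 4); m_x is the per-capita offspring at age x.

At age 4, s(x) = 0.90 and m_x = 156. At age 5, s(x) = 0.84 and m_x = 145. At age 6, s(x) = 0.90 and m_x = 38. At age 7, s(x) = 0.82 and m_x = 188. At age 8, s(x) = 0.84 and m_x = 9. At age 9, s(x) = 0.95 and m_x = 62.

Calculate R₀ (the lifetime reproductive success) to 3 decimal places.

412.588

Survivorship from birth: l_x = s_4·s_5·…·s_x.
  l_4 = 0.90000
  l_5 = 0.75600
  l_6 = 0.68040
  l_7 = 0.55793
  l_8 = 0.46866
  l_9 = 0.44523
R₀ = Σ l_x m_x:
  age 4: 0.90000 × 156 = 140.4000
  age 5: 0.75600 × 145 = 109.6200
  age 6: 0.68040 × 38 = 25.8552
  age 7: 0.55793 × 188 = 104.8908
  age 8: 0.46866 × 9 = 4.2179
  age 9: 0.44523 × 62 = 27.6043
R₀ = 140.4000 + 109.6200 + 25.8552 + 104.8908 + 4.2179 + 27.6043 = 412.5882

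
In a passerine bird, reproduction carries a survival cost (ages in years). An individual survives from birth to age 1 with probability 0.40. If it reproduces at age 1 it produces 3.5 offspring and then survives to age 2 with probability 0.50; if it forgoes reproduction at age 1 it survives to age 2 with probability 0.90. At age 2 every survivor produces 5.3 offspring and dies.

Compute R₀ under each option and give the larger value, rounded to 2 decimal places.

2.46

breed at age 1: R₀ = 0.40 × (3.5 + 0.50 × 5.3) = 0.40 × 6.1500 = 2.4600
delay to age 2: R₀ = 0.40 × (0.90 × 5.3) = 0.40 × 4.7700 = 1.9080
Higher: breed at age 1 (2.4600).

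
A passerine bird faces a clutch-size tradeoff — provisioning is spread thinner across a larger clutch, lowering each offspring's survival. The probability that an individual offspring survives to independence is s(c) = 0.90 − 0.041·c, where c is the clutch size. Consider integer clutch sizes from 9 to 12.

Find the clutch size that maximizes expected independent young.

Expected independent young = c × s(c):
  c=9: 9 × 0.531 = 4.779
  c=10: 10 × 0.490 = 4.900
  c=11: 11 × 0.449 = 4.939
  c=12: 12 × 0.408 = 4.896
Maximum at c = 11 (4.939 independent young).

11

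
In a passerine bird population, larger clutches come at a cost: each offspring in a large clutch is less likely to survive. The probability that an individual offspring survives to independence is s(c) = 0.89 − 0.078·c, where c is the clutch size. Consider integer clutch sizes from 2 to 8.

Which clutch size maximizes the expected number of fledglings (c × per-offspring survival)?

Expected fledglings = c × s(c):
  c=2: 2 × 0.734 = 1.468
  c=3: 3 × 0.656 = 1.968
  c=4: 4 × 0.578 = 2.312
  c=5: 5 × 0.500 = 2.500
  c=6: 6 × 0.422 = 2.532
  c=7: 7 × 0.344 = 2.408
  c=8: 8 × 0.266 = 2.128
Maximum at c = 6 (2.532 fledglings).

6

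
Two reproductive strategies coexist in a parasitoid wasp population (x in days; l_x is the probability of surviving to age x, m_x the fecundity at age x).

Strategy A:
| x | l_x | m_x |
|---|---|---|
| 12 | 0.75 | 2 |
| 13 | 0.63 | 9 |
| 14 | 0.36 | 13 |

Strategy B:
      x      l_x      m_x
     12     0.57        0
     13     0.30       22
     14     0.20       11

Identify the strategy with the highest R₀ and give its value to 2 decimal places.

11.85

Strategy A: R₀ = 0.75×2 + 0.63×9 + 0.36×13 = 11.8500
Strategy B: R₀ = 0.57×0 + 0.30×22 + 0.20×11 = 8.8000
Highest R₀: strategy A with 11.8500.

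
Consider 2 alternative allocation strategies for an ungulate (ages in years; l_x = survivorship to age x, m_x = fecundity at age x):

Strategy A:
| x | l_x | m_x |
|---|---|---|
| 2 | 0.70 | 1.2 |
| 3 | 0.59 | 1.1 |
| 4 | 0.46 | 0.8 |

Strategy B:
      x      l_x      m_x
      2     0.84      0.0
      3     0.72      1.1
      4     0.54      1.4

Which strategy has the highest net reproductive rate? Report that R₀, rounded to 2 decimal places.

1.86

Strategy A: R₀ = 0.70×1.2 + 0.59×1.1 + 0.46×0.8 = 1.8570
Strategy B: R₀ = 0.84×0.0 + 0.72×1.1 + 0.54×1.4 = 1.5480
Highest R₀: strategy A with 1.8570.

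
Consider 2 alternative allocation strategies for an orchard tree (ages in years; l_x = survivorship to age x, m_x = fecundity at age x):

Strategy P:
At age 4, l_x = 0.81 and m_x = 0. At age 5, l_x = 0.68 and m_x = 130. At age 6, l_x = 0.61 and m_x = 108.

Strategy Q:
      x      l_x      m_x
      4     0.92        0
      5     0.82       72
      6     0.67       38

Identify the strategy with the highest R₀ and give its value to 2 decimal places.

154.28

Strategy P: R₀ = 0.81×0 + 0.68×130 + 0.61×108 = 154.2800
Strategy Q: R₀ = 0.92×0 + 0.82×72 + 0.67×38 = 84.5000
Highest R₀: strategy P with 154.2800.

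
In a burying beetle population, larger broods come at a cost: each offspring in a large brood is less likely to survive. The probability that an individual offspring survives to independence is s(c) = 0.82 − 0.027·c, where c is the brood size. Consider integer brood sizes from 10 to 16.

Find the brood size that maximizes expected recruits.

15

Expected recruits = c × s(c):
  c=10: 10 × 0.550 = 5.500
  c=11: 11 × 0.523 = 5.753
  c=12: 12 × 0.496 = 5.952
  c=13: 13 × 0.469 = 6.097
  c=14: 14 × 0.442 = 6.188
  c=15: 15 × 0.415 = 6.225
  c=16: 16 × 0.388 = 6.208
Maximum at c = 15 (6.225 recruits).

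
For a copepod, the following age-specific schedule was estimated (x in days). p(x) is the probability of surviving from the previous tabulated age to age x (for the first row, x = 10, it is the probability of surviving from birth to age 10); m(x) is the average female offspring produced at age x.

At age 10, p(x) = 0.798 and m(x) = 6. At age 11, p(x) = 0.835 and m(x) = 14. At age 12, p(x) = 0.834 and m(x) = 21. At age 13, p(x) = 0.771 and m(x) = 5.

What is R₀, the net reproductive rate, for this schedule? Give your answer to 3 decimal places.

27.929

Survivorship from birth: l_x = p_10·p_11·…·p_x.
  l_10 = 0.79800
  l_11 = 0.66633
  l_12 = 0.55572
  l_13 = 0.42846
R₀ = Σ l_x m(x):
  age 10: 0.79800 × 6 = 4.7880
  age 11: 0.66633 × 14 = 9.3286
  age 12: 0.55572 × 21 = 11.6701
  age 13: 0.42846 × 5 = 2.1423
R₀ = 4.7880 + 9.3286 + 11.6701 + 2.1423 = 27.9290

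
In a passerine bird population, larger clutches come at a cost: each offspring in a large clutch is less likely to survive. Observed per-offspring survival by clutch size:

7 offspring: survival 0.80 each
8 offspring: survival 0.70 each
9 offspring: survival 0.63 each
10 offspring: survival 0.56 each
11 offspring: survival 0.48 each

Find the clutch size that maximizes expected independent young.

9

Expected independent young = c × s(c):
  c=7: 7 × 0.80 = 5.600
  c=8: 8 × 0.70 = 5.600
  c=9: 9 × 0.63 = 5.670
  c=10: 10 × 0.56 = 5.600
  c=11: 11 × 0.48 = 5.280
Maximum at c = 9 (5.670 independent young).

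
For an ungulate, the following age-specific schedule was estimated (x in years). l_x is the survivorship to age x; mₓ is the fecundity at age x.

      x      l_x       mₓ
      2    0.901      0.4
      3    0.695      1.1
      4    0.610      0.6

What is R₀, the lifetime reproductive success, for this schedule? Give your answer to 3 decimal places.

R₀ = Σ l_x mₓ:
  age 2: 0.901 × 0.4 = 0.3604
  age 3: 0.695 × 1.1 = 0.7645
  age 4: 0.610 × 0.6 = 0.3660
R₀ = 0.3604 + 0.7645 + 0.3660 = 1.4909

1.491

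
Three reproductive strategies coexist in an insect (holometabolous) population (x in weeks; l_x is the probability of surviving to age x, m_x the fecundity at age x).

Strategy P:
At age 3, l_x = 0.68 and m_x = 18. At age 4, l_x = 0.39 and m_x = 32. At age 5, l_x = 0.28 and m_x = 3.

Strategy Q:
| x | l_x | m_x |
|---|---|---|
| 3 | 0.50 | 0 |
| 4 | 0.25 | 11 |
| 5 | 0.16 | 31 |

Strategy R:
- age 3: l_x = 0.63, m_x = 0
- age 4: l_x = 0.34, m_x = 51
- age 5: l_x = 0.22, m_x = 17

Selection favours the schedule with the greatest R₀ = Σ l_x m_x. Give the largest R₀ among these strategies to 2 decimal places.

Strategy P: R₀ = 0.68×18 + 0.39×32 + 0.28×3 = 25.5600
Strategy Q: R₀ = 0.50×0 + 0.25×11 + 0.16×31 = 7.7100
Strategy R: R₀ = 0.63×0 + 0.34×51 + 0.22×17 = 21.0800
Highest R₀: strategy P with 25.5600.

25.56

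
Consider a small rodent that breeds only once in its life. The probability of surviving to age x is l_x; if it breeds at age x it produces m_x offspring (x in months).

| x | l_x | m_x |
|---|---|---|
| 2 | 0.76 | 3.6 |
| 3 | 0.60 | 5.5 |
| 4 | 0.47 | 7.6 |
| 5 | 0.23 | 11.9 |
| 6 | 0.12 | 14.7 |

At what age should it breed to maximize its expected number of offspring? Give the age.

Expected offspring if breeding at age x = l_x × m_x:
  age 2: 0.76 × 3.6 = 2.736
  age 3: 0.60 × 5.5 = 3.300
  age 4: 0.47 × 7.6 = 3.572
  age 5: 0.23 × 11.9 = 2.737
  age 6: 0.12 × 14.7 = 1.764
Maximum at age 4 (3.572).

4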